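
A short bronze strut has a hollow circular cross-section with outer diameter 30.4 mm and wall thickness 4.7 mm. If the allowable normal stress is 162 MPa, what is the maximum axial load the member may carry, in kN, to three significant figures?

A = 379.5 mm².
P_max = σ_allow · A = 162 · 379.5 = 61470 N = 61.47 kN.

61.5 kN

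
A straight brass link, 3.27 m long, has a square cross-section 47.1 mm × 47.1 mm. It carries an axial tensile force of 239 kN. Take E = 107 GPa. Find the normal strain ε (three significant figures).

0.00101

A = 2218 mm².
σ = N/A = 107.7 MPa; ε = σ/E = 107.7/107000 = 1.007e-03.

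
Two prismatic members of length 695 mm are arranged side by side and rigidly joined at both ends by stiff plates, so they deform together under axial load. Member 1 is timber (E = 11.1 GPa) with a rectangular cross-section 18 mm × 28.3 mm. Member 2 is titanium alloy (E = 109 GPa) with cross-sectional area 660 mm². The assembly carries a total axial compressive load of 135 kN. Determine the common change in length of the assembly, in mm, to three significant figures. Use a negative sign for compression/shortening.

A_1 = 509.4 mm².
Equal strain + equilibrium ⇒ each member carries load in proportion to AE: A₁E₁ = 5654000 N, A₂E₂ = 71940000 N, ΣAE = 77590000 N.
δ = PL/ΣAE = -135000·695/77590000 = -1.209 mm.

-1.21 mm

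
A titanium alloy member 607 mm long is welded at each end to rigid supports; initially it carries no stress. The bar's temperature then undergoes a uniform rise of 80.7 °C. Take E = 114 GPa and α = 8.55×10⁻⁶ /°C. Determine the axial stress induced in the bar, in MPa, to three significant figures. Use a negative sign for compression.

-78.7 MPa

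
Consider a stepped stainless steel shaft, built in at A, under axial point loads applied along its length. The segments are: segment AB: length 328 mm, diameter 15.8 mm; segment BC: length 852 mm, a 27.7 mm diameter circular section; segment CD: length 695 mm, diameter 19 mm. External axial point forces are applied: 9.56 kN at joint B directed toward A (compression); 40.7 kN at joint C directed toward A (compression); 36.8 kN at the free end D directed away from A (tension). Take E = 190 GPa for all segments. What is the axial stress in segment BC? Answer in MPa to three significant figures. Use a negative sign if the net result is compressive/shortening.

-6.47 MPa

Internal axial forces (sectioning from the free end, tension +): N_CD = 36.8 kN, N_BC = -3.9 kN, N_AB = -13.46 kN.
A_BC = 602.6 mm².
σ_BC = N_BC/A_BC = -3900/602.6 = -6.472 MPa.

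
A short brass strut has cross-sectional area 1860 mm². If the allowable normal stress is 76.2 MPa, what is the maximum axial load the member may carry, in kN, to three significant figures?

142 kN

P_max = σ_allow · A = 76.2 · 1860 = 141700 N = 141.7 kN.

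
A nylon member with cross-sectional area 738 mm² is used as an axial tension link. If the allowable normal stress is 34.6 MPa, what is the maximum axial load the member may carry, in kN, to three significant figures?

P_max = σ_allow · A = 34.6 · 738 = 25530 N = 25.53 kN.

25.5 kN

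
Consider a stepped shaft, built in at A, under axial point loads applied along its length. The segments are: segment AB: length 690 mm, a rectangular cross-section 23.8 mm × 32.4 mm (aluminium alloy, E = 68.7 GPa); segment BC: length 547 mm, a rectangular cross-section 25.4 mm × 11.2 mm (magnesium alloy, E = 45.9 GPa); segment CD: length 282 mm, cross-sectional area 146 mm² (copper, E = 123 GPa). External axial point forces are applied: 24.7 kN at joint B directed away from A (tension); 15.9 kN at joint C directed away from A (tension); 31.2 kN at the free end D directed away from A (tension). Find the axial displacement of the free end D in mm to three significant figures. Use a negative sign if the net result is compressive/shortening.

3.40 mm

Internal axial forces (sectioning from the free end, tension +): N_CD = 31.2 kN, N_BC = 47.1 kN, N_AB = 71.8 kN.
A_AB = 771.1 mm².
A_BC = 284.5 mm².
δ_AB = 71800·690/(771.1·68700) = 0.9352 mm
δ_BC = 47100·547/(284.5·45900) = 1.973 mm
δ_CD = 31200·282/(146·123000) = 0.4899 mm
δ = Σδ_i = 3.398 mm.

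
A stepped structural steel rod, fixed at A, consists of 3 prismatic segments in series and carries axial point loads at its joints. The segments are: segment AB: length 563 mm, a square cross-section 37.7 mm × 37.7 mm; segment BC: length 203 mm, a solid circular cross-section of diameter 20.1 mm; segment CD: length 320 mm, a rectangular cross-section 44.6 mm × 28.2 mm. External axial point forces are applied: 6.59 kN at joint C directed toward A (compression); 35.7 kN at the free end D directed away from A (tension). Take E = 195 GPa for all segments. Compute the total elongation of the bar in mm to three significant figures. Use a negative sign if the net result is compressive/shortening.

Internal axial forces (sectioning from the free end, tension +): N_CD = 35.7 kN, N_BC = 29.11 kN, N_AB = 29.11 kN.
A_AB = 1421 mm².
A_BC = 317.3 mm².
A_CD = 1258 mm².
δ_AB = 29110·563/(1421·195000) = 0.05913 mm
δ_BC = 29110·203/(317.3·195000) = 0.0955 mm
δ_CD = 35700·320/(1258·195000) = 0.04658 mm
δ = Σδ_i = 0.2012 mm.

0.201 mm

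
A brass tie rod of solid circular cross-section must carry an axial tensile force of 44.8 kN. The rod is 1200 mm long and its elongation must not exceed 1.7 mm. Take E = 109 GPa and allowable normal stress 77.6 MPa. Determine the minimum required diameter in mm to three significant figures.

Required area A ≥ P/σ_allow = 44800/77.6 = 577.3 mm².
For a solid circular section, d ≥ √(4A/π) = 27.11 mm.
Elongation limit: A ≥ PL/(Eδ_allow) = 44800·1200/(109000·1.7) = 290.1 mm² ⇒ d ≥ 19.22 mm.
The stress limit governs.

27.1 mm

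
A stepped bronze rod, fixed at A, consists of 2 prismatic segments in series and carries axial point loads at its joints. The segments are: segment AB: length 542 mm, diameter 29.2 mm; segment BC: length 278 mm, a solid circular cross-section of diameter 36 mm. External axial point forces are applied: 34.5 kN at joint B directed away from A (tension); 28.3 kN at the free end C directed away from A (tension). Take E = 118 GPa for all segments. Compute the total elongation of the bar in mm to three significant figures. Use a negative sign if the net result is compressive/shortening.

0.496 mm

Internal axial forces (sectioning from the free end, tension +): N_BC = 28.3 kN, N_AB = 62.8 kN.
A_AB = 669.7 mm².
A_BC = 1018 mm².
δ_AB = 62800·542/(669.7·118000) = 0.4307 mm
δ_BC = 28300·278/(1018·118000) = 0.0655 mm
δ = Σδ_i = 0.4962 mm.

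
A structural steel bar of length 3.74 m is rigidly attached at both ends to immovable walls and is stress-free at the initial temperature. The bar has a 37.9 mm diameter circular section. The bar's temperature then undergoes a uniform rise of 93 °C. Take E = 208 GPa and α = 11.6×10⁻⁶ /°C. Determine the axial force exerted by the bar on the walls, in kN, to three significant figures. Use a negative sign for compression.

-253 kN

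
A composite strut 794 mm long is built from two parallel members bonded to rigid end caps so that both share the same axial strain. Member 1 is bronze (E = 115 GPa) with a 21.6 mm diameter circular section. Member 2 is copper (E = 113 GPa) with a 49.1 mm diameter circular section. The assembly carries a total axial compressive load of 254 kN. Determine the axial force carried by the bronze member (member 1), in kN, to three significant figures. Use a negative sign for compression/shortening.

-41.8 kN

A_1 = 366.4 mm².
A_2 = 1893 mm².
Equal strain + equilibrium ⇒ each member carries load in proportion to AE: A₁E₁ = 42140000 N, A₂E₂ = 214000000 N, ΣAE = 256100000 N.
F₁ = P·A₁E₁/ΣAE = -254000·42140000/256100000 = -41790 N.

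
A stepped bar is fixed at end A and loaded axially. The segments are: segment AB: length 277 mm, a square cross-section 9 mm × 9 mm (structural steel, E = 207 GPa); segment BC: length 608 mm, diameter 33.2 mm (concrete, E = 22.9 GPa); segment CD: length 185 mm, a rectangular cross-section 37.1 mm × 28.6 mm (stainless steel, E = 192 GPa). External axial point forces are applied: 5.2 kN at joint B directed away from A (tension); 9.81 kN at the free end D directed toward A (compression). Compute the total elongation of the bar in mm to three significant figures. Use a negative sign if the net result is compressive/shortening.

-0.386 mm

Internal axial forces (sectioning from the free end, tension +): N_CD = -9.81 kN, N_BC = -9.81 kN, N_AB = -4.61 kN.
A_AB = 81 mm².
A_BC = 865.7 mm².
A_CD = 1061 mm².
δ_AB = -4610·277/(81·207000) = -0.07616 mm
δ_BC = -9810·608/(865.7·22900) = -0.3009 mm
δ_CD = -9810·185/(1061·192000) = -0.008908 mm
δ = Σδ_i = -0.3859 mm.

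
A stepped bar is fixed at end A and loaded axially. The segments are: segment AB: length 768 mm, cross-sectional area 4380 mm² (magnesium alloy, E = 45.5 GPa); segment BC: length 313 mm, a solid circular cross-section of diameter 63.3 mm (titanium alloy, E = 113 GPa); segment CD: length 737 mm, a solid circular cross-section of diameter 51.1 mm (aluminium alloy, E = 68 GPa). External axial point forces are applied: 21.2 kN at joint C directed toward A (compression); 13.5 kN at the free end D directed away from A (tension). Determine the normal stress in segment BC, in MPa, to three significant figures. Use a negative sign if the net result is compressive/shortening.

Internal axial forces (sectioning from the free end, tension +): N_CD = 13.5 kN, N_BC = -7.7 kN, N_AB = -7.7 kN.
A_BC = 3147 mm².
σ_BC = N_BC/A_BC = -7700/3147 = -2.447 MPa.

-2.45 MPa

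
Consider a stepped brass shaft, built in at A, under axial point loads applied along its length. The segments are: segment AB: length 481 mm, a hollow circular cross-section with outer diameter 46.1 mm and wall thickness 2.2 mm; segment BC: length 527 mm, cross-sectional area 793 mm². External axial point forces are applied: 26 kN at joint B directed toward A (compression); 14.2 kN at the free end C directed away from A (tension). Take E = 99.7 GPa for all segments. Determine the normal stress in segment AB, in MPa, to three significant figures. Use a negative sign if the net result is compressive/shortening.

-38.9 MPa

Internal axial forces (sectioning from the free end, tension +): N_BC = 14.2 kN, N_AB = -11.8 kN.
A_AB = 303.4 mm².
σ_AB = N_AB/A_AB = -11800/303.4 = -38.89 MPa.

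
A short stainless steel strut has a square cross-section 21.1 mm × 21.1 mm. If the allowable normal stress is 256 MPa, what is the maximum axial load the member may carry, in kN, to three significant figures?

A = 445.2 mm².
P_max = σ_allow · A = 256 · 445.2 = 114000 N = 114 kN.

114 kN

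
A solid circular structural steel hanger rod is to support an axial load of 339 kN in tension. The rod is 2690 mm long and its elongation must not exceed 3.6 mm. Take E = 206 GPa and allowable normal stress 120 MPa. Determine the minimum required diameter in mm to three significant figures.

Required area A ≥ P/σ_allow = 339000/120 = 2825 mm².
For a solid circular section, d ≥ √(4A/π) = 59.97 mm.
Elongation limit: A ≥ PL/(Eδ_allow) = 339000·2690/(206000·3.6) = 1230 mm² ⇒ d ≥ 39.57 mm.
The stress limit governs.

60.0 mm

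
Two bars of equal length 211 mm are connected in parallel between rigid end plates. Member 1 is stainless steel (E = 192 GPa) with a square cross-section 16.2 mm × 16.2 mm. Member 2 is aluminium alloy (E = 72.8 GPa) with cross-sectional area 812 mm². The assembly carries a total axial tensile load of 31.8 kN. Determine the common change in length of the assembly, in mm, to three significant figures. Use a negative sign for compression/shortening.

A_1 = 262.4 mm².
Equal strain + equilibrium ⇒ each member carries load in proportion to AE: A₁E₁ = 50390000 N, A₂E₂ = 59110000 N, ΣAE = 109500000 N.
δ = PL/ΣAE = 31800·211/109500000 = 0.06128 mm.

0.0613 mm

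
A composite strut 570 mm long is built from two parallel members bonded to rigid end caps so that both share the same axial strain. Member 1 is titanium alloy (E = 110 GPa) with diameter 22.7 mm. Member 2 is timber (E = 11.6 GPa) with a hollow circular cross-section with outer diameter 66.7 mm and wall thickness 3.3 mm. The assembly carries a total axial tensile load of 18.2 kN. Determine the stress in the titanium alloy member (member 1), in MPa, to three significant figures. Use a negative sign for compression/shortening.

38.4 MPa

A_1 = 404.7 mm².
A_2 = 657.3 mm².
Equal strain + equilibrium ⇒ each member carries load in proportion to AE: A₁E₁ = 44520000 N, A₂E₂ = 7624000 N, ΣAE = 52140000 N.
σ₁ = P·E₁/ΣAE = 18200·110000/52140000 = 38.39 MPa.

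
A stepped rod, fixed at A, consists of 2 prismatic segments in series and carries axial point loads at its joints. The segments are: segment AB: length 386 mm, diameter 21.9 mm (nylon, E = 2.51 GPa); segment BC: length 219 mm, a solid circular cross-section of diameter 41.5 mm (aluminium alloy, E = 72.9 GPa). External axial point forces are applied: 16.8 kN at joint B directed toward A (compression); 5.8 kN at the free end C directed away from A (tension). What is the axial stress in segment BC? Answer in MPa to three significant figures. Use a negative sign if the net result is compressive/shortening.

Internal axial forces (sectioning from the free end, tension +): N_BC = 5.8 kN, N_AB = -11 kN.
A_BC = 1353 mm².
σ_BC = N_BC/A_BC = 5800/1353 = 4.288 MPa.

4.29 MPa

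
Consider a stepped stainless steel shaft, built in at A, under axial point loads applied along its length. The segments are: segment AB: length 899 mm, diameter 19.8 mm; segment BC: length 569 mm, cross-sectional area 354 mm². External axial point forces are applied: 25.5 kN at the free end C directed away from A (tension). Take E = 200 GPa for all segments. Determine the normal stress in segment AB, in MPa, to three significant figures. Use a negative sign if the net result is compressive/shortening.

Internal axial forces (sectioning from the free end, tension +): N_BC = 25.5 kN, N_AB = 25.5 kN.
A_AB = 307.9 mm².
σ_AB = N_AB/A_AB = 25500/307.9 = 82.82 MPa.

82.8 MPa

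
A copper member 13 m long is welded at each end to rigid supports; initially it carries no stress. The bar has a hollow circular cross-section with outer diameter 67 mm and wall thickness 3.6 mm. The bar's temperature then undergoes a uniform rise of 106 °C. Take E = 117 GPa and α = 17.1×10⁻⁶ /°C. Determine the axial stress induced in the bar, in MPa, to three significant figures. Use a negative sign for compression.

-212 MPa

Free thermal expansion αLΔT = 17.1e-6 · 13000 · 106 = 23.56 mm.
The walls impose strain ε = −(23.56)/13000 = -1.8126e-03; σ = Eε = 117000 · -1.8126e-03 = -212.1 MPa.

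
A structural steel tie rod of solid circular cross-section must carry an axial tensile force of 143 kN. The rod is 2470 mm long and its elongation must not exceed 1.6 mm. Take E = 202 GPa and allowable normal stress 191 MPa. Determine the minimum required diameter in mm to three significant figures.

37.3 mm

Required area A ≥ P/σ_allow = 143000/191 = 748.7 mm².
For a solid circular section, d ≥ √(4A/π) = 30.87 mm.
Elongation limit: A ≥ PL/(Eδ_allow) = 143000·2470/(202000·1.6) = 1093 mm² ⇒ d ≥ 37.3 mm.
The elongation limit governs.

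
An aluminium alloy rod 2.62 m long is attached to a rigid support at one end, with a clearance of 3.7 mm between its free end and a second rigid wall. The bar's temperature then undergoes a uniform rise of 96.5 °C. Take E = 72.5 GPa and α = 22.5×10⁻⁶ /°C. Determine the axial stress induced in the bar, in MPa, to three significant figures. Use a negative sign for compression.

-55.0 MPa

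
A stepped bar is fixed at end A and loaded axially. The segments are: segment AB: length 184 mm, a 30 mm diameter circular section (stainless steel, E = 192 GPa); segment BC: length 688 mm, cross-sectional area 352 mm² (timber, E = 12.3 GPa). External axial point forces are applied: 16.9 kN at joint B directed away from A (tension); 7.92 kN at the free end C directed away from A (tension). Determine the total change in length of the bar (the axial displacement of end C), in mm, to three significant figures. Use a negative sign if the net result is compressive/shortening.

1.29 mm

Internal axial forces (sectioning from the free end, tension +): N_BC = 7.92 kN, N_AB = 24.82 kN.
A_AB = 706.9 mm².
δ_AB = 24820·184/(706.9·192000) = 0.03365 mm
δ_BC = 7920·688/(352·12300) = 1.259 mm
δ = Σδ_i = 1.292 mm.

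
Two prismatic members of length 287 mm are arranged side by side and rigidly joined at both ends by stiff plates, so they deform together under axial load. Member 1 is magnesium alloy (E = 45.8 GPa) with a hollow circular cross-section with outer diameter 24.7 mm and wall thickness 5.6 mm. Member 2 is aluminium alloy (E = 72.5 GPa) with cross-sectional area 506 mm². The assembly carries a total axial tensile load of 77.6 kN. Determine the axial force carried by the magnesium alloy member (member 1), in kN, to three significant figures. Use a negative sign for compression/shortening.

22.9 kN

A_1 = 336 mm².
Equal strain + equilibrium ⇒ each member carries load in proportion to AE: A₁E₁ = 15390000 N, A₂E₂ = 36680000 N, ΣAE = 52070000 N.
F₁ = P·A₁E₁/ΣAE = 77600·15390000/52070000 = 22930 N.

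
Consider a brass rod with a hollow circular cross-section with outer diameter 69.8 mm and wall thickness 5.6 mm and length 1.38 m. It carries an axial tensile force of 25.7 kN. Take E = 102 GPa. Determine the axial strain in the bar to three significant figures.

A = 1129 mm².
σ = N/A = 22.75 MPa; ε = σ/E = 22.75/102000 = 2.231e-04.

2.23e-04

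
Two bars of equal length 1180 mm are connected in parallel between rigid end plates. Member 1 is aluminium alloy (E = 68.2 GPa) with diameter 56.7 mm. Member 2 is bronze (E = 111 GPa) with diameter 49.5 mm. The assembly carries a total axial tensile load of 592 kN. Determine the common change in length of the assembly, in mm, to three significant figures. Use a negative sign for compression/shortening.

A_1 = 2525 mm².
A_2 = 1924 mm².
Equal strain + equilibrium ⇒ each member carries load in proportion to AE: A₁E₁ = 172200000 N, A₂E₂ = 213600000 N, ΣAE = 385800000 N.
δ = PL/ΣAE = 592000·1180/385800000 = 1.811 mm.

1.81 mm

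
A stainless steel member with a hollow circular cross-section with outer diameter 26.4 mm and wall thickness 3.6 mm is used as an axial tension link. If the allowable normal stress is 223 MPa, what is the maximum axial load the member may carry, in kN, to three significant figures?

57.5 kN

A = 257.9 mm².
P_max = σ_allow · A = 223 · 257.9 = 57500 N = 57.5 kN.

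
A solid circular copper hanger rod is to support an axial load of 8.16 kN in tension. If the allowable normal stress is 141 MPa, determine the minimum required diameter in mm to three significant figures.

Required area A ≥ P/σ_allow = 8160/141 = 57.87 mm².
For a solid circular section, d ≥ √(4A/π) = 8.584 mm.

8.58 mm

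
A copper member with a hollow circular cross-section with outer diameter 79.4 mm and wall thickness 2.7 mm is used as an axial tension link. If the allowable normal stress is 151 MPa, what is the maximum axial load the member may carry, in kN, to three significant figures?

A = 650.6 mm².
P_max = σ_allow · A = 151 · 650.6 = 98240 N = 98.24 kN.

98.2 kN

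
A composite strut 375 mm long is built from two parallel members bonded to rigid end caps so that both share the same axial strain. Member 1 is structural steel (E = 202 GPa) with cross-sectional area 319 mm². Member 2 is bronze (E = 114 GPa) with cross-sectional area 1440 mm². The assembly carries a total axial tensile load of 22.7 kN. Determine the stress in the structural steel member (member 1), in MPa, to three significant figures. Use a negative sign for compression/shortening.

20.1 MPa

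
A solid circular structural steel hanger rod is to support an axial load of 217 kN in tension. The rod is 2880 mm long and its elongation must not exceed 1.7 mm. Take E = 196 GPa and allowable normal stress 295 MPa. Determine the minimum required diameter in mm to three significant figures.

48.9 mm

Required area A ≥ P/σ_allow = 217000/295 = 735.6 mm².
For a solid circular section, d ≥ √(4A/π) = 30.6 mm.
Elongation limit: A ≥ PL/(Eδ_allow) = 217000·2880/(196000·1.7) = 1876 mm² ⇒ d ≥ 48.87 mm.
The elongation limit governs.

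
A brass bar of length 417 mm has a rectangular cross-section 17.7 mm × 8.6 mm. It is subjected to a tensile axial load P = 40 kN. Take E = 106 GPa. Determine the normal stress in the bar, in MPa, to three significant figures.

A = 152.2 mm².
σ = N/A = 40000/152.2 = 262.8 MPa.

263 MPa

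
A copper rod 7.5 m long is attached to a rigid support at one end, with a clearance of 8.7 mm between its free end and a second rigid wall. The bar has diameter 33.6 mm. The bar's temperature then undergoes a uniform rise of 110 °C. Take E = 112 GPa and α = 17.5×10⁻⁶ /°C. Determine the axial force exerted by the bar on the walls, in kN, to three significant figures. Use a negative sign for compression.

Free thermal expansion αLΔT = 17.5e-6 · 7500 · 110 = 14.44 mm.
The walls engage after the gap closes; constrained expansion = 14.44 − 8.7 = 5.737 mm.
The walls impose strain ε = −(5.737)/7500 = -7.6500e-04; σ = Eε = 112000 · -7.6500e-04 = -85.68 MPa.
Wall reaction R = σ·A = -85.68·886.7 = -75970 N = -75.97 kN.

-76.0 kN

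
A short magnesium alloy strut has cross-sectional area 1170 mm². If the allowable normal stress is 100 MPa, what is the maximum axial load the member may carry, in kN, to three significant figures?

117 kN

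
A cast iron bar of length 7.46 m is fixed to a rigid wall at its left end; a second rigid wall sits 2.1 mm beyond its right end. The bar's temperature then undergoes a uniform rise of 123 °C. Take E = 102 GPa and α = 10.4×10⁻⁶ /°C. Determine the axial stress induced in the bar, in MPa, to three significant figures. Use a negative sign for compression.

Free thermal expansion αLΔT = 10.4e-6 · 7460 · 123 = 9.543 mm.
The walls engage after the gap closes; constrained expansion = 9.543 − 2.1 = 7.443 mm.
The walls impose strain ε = −(7.443)/7460 = -9.9770e-04; σ = Eε = 102000 · -9.9770e-04 = -101.8 MPa.

-102 MPa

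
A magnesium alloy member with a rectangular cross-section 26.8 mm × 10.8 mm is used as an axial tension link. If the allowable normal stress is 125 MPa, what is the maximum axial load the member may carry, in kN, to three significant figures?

A = 289.4 mm².
P_max = σ_allow · A = 125 · 289.4 = 36180 N = 36.18 kN.

36.2 kN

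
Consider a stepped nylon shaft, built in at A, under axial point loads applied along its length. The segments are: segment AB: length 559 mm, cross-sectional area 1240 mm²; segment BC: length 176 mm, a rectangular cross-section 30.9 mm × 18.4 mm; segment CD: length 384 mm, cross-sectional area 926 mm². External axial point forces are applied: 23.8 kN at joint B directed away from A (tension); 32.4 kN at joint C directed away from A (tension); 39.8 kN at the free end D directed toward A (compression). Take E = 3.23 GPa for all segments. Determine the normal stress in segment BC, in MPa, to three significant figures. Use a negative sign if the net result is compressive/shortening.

Internal axial forces (sectioning from the free end, tension +): N_CD = -39.8 kN, N_BC = -7.4 kN, N_AB = 16.4 kN.
A_BC = 568.6 mm².
σ_BC = N_BC/A_BC = -7400/568.6 = -13.02 MPa.

-13.0 MPa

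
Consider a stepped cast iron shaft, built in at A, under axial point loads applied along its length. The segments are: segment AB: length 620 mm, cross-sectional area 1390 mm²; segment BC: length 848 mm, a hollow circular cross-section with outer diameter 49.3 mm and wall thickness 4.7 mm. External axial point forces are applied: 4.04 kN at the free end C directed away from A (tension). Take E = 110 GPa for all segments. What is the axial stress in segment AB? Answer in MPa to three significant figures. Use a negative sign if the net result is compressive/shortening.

Internal axial forces (sectioning from the free end, tension +): N_BC = 4.04 kN, N_AB = 4.04 kN.
σ_AB = N_AB/A_AB = 4040/1390 = 2.906 MPa.

2.91 MPa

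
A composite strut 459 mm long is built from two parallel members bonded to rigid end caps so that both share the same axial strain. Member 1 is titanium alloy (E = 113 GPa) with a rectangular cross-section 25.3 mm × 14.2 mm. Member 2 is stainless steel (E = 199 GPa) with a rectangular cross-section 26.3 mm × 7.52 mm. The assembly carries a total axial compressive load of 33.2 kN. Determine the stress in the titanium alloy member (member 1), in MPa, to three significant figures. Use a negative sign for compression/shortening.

-46.9 MPa

A_1 = 359.3 mm².
A_2 = 197.8 mm².
Equal strain + equilibrium ⇒ each member carries load in proportion to AE: A₁E₁ = 40600000 N, A₂E₂ = 39360000 N, ΣAE = 79950000 N.
σ₁ = P·E₁/ΣAE = -33200·113000/79950000 = -46.92 MPa.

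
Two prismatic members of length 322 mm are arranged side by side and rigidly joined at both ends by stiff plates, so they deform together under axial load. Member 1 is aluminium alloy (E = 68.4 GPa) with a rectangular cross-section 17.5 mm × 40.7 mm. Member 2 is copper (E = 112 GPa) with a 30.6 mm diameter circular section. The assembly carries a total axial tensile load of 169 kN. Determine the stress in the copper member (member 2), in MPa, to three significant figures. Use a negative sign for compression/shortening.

144 MPa

A_1 = 712.2 mm².
A_2 = 735.4 mm².
Equal strain + equilibrium ⇒ each member carries load in proportion to AE: A₁E₁ = 48720000 N, A₂E₂ = 82370000 N, ΣAE = 131100000 N.
σ₂ = P·E₂/ΣAE = 169000·112000/131100000 = 144.4 MPa.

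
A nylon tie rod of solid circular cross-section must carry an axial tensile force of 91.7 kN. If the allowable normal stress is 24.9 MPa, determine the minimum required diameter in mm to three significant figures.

68.5 mm

Required area A ≥ P/σ_allow = 91700/24.9 = 3683 mm².
For a solid circular section, d ≥ √(4A/π) = 68.48 mm.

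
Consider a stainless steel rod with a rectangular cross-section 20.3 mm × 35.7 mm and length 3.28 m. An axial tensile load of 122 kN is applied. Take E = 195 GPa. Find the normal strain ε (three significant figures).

8.63e-04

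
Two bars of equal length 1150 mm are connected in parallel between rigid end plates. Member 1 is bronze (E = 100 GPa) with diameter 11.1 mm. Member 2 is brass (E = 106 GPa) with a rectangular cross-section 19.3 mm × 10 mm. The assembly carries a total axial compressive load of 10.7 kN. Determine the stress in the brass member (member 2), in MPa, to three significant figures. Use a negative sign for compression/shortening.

-37.6 MPa

A_1 = 96.77 mm².
A_2 = 193 mm².
Equal strain + equilibrium ⇒ each member carries load in proportion to AE: A₁E₁ = 9677000 N, A₂E₂ = 20460000 N, ΣAE = 30130000 N.
σ₂ = P·E₂/ΣAE = -10700·106000/30130000 = -37.64 MPa.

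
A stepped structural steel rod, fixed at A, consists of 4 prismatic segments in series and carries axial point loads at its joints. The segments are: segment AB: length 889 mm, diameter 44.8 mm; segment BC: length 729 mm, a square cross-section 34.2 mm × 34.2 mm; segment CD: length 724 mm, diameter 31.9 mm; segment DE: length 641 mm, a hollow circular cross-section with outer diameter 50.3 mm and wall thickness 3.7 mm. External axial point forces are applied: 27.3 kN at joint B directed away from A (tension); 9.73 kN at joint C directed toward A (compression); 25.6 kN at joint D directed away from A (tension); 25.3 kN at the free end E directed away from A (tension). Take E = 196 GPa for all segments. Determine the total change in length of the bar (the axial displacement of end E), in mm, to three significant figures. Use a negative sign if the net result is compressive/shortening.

Internal axial forces (sectioning from the free end, tension +): N_DE = 25.3 kN, N_CD = 50.9 kN, N_BC = 41.17 kN, N_AB = 68.47 kN.
A_AB = 1576 mm².
A_BC = 1170 mm².
A_CD = 799.2 mm².
A_DE = 541.7 mm².
δ_AB = 68470·889/(1576·196000) = 0.197 mm
δ_BC = 41170·729/(1170·196000) = 0.1309 mm
δ_CD = 50900·724/(799.2·196000) = 0.2352 mm
δ_DE = 25300·641/(541.7·196000) = 0.1528 mm
δ = Σδ_i = 0.7159 mm.

0.716 mm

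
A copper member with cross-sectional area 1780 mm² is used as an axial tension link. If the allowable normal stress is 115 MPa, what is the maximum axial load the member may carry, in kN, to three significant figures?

205 kN

P_max = σ_allow · A = 115 · 1780 = 204700 N = 204.7 kN.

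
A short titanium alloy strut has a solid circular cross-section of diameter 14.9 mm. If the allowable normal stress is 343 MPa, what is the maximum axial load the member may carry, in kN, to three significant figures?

A = 174.4 mm².
P_max = σ_allow · A = 343 · 174.4 = 59810 N = 59.81 kN.

59.8 kN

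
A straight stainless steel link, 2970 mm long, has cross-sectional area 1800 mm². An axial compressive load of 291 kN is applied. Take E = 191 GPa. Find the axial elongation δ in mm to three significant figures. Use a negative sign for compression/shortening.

-2.51 mm

δ_mech = NL/(AE) = -291000·2970/(1800·191000) = -2.514 mm.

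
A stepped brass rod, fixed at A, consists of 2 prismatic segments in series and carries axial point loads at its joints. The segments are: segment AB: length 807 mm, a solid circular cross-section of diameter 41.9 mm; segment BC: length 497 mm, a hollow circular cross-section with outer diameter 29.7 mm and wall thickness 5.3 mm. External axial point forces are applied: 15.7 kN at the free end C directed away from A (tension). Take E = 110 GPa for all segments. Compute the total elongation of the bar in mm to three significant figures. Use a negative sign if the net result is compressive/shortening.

0.258 mm

Internal axial forces (sectioning from the free end, tension +): N_BC = 15.7 kN, N_AB = 15.7 kN.
A_AB = 1379 mm².
A_BC = 406.3 mm².
δ_AB = 15700·807/(1379·110000) = 0.08353 mm
δ_BC = 15700·497/(406.3·110000) = 0.1746 mm
δ = Σδ_i = 0.2581 mm.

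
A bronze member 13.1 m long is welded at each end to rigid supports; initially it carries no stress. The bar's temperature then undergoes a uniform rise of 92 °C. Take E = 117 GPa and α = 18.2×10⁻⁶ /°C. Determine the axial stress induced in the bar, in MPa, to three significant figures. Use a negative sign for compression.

Free thermal expansion αLΔT = 18.2e-6 · 13100 · 92 = 21.93 mm.
The walls impose strain ε = −(21.93)/13100 = -1.6744e-03; σ = Eε = 117000 · -1.6744e-03 = -195.9 MPa.

-196 MPa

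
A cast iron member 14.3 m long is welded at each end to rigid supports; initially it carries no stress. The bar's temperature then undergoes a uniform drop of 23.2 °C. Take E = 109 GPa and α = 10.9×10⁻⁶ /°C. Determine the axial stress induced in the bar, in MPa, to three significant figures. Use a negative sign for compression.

Free thermal expansion αLΔT = 10.9e-6 · 14300 · -23.2 = -3.616 mm.
The walls impose strain ε = −(-3.616)/14300 = 2.5288e-04; σ = Eε = 109000 · 2.5288e-04 = 27.56 MPa.

27.6 MPa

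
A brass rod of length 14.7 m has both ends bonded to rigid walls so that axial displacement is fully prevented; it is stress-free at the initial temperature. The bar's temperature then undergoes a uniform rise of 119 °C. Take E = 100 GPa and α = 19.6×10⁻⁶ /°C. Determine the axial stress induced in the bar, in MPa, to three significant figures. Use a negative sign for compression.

Free thermal expansion αLΔT = 19.6e-6 · 14700 · 119 = 34.29 mm.
The walls impose strain ε = −(34.29)/14700 = -2.3324e-03; σ = Eε = 100000 · -2.3324e-03 = -233.2 MPa.

-233 MPa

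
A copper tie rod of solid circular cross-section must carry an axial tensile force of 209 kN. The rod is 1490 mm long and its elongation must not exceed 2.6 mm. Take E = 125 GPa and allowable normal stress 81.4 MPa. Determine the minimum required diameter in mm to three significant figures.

57.2 mm

Required area A ≥ P/σ_allow = 209000/81.4 = 2568 mm².
For a solid circular section, d ≥ √(4A/π) = 57.18 mm.
Elongation limit: A ≥ PL/(Eδ_allow) = 209000·1490/(125000·2.6) = 958.2 mm² ⇒ d ≥ 34.93 mm.
The stress limit governs.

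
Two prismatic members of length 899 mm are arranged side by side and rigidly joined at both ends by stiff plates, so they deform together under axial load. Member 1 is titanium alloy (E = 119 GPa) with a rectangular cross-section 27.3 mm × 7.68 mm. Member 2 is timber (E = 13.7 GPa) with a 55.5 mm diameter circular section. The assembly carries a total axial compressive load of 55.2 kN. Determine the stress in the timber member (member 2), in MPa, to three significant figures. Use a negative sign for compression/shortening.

A_1 = 209.7 mm².
A_2 = 2419 mm².
Equal strain + equilibrium ⇒ each member carries load in proportion to AE: A₁E₁ = 24950000 N, A₂E₂ = 33140000 N, ΣAE = 58090000 N.
σ₂ = P·E₂/ΣAE = -55200·13700/58090000 = -13.02 MPa.

-13.0 MPa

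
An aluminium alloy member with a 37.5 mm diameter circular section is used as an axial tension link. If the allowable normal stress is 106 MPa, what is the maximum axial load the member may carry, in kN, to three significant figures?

117 kN

A = 1104 mm².
P_max = σ_allow · A = 106 · 1104 = 117100 N = 117.1 kN.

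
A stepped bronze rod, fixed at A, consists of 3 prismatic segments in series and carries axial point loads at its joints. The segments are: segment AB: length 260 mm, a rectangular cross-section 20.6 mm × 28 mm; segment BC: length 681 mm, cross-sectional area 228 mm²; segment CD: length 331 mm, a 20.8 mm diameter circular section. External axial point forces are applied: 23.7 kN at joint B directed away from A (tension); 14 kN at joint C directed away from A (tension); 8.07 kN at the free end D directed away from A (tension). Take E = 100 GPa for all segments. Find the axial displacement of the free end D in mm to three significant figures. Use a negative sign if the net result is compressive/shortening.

0.944 mm

Internal axial forces (sectioning from the free end, tension +): N_CD = 8.07 kN, N_BC = 22.07 kN, N_AB = 45.77 kN.
A_AB = 576.8 mm².
A_CD = 339.8 mm².
δ_AB = 45770·260/(576.8·100000) = 0.2063 mm
δ_BC = 22070·681/(228·100000) = 0.6592 mm
δ_CD = 8070·331/(339.8·100000) = 0.07861 mm
δ = Σδ_i = 0.9441 mm.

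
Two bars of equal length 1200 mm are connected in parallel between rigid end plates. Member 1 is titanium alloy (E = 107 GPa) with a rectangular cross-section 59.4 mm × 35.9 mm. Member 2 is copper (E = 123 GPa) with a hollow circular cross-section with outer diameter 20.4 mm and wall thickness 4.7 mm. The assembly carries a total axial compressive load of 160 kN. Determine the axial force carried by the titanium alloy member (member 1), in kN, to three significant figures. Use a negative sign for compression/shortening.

-142 kN

A_1 = 2132 mm².
A_2 = 231.8 mm².
Equal strain + equilibrium ⇒ each member carries load in proportion to AE: A₁E₁ = 228200000 N, A₂E₂ = 28510000 N, ΣAE = 256700000 N.
F₁ = P·A₁E₁/ΣAE = -160000·228200000/256700000 = -142200 N.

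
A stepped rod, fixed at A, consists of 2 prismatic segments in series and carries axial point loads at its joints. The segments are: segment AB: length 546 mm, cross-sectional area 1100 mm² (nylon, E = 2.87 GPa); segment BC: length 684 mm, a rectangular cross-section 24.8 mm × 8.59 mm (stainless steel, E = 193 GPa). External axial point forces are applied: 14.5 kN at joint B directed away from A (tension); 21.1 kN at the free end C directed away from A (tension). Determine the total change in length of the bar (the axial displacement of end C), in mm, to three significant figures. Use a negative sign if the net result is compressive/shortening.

Internal axial forces (sectioning from the free end, tension +): N_BC = 21.1 kN, N_AB = 35.6 kN.
A_BC = 213 mm².
δ_AB = 35600·546/(1100·2870) = 6.157 mm
δ_BC = 21100·684/(213·193000) = 0.351 mm
δ = Σδ_i = 6.508 mm.

6.51 mm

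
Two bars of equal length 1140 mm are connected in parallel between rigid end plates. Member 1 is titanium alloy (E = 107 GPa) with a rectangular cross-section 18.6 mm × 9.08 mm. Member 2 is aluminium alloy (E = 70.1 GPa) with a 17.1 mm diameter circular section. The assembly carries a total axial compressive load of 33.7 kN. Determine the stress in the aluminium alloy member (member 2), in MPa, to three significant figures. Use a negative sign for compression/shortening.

-69.1 MPa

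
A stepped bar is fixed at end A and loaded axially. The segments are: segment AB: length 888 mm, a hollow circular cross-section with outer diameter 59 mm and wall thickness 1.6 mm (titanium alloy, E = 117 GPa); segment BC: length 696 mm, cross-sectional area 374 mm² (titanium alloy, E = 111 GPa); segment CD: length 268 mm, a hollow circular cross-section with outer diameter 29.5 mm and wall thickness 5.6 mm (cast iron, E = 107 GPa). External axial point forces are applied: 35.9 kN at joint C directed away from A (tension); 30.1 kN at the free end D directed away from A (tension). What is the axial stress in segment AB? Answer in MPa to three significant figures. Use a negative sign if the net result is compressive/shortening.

229 MPa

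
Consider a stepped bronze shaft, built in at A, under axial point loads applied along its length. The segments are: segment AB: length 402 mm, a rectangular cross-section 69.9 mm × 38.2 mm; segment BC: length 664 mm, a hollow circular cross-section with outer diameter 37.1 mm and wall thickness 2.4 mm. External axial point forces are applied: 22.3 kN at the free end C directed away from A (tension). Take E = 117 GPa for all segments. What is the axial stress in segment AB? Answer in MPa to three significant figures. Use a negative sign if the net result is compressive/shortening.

8.35 MPa

Internal axial forces (sectioning from the free end, tension +): N_BC = 22.3 kN, N_AB = 22.3 kN.
A_AB = 2670 mm².
σ_AB = N_AB/A_AB = 22300/2670 = 8.351 MPa.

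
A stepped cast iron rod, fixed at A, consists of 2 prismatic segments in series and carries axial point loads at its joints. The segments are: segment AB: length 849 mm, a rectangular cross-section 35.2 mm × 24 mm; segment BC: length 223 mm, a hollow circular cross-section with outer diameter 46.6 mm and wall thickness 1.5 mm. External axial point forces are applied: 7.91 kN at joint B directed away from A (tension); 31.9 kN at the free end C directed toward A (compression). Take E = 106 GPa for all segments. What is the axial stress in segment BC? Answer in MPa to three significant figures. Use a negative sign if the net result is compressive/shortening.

-150 MPa

Internal axial forces (sectioning from the free end, tension +): N_BC = -31.9 kN, N_AB = -23.99 kN.
A_BC = 212.5 mm².
σ_BC = N_BC/A_BC = -31900/212.5 = -150.1 MPa.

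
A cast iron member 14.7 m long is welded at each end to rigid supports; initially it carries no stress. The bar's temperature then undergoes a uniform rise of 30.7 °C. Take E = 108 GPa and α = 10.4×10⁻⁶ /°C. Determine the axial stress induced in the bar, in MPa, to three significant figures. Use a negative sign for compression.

Free thermal expansion αLΔT = 10.4e-6 · 14700 · 30.7 = 4.693 mm.
The walls impose strain ε = −(4.693)/14700 = -3.1928e-04; σ = Eε = 108000 · -3.1928e-04 = -34.48 MPa.

-34.5 MPa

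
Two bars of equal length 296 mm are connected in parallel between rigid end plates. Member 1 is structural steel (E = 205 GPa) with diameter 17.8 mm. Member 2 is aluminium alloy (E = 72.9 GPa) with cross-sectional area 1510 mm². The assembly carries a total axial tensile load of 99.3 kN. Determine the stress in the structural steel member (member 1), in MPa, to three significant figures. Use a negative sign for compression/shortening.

A_1 = 248.8 mm².
Equal strain + equilibrium ⇒ each member carries load in proportion to AE: A₁E₁ = 51010000 N, A₂E₂ = 110100000 N, ΣAE = 161100000 N.
σ₁ = P·E₁/ΣAE = 99300·205000/161100000 = 126.4 MPa.

126 MPa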